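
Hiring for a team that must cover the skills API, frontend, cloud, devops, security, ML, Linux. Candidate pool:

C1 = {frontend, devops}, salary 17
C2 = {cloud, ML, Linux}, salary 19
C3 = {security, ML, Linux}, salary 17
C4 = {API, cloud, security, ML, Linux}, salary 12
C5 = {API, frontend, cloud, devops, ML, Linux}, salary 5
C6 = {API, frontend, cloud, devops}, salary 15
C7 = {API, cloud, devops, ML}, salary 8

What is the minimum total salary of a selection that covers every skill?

C4, C5 cover every skill at salary 12 + 5 = 17.
Any cover uses at least 2 candidates; among all covering selections none totals below 17.

17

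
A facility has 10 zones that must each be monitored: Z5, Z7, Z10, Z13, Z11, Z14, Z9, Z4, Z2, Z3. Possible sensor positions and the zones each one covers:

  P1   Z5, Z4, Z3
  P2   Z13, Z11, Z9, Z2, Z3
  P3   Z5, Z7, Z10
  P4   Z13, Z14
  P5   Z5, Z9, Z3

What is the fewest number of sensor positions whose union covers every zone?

4

P1, P2, P3, P4 together cover {Z5, Z7, Z10, Z13, Z11, Z14, Z9, Z4, Z2, Z3} — every zone.
No 3 of the 5 sensor positions cover everything (all 10 triples fall short), so 4 is minimum.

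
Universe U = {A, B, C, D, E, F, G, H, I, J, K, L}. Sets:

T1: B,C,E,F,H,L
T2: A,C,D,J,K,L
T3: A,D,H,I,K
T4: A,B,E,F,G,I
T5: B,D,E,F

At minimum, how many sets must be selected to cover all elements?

T1, T2, T4 together cover {A, B, C, D, E, F, G, H, I, J, K, L} — every element.
No 2 of the 5 sets cover everything (all 10 pairs fall short), so 3 is minimum.

3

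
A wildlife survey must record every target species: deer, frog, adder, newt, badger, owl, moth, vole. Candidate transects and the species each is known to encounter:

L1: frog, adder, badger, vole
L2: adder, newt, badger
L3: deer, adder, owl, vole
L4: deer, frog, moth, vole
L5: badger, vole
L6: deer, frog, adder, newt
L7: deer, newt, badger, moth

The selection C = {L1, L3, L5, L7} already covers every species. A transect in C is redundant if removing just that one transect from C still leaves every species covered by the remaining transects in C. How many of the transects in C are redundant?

Drop L1: frog uncovered — not redundant.
Drop L3: owl uncovered — not redundant.
Drop L5: the rest still cover every species — redundant.
Drop L7: newt, moth uncovered — not redundant.
1 redundant: L5.

1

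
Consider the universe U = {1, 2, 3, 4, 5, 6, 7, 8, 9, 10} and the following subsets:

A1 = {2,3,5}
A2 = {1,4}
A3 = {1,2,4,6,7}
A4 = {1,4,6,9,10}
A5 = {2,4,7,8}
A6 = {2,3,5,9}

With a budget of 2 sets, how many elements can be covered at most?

Choosing A1, A4 covers {1, 2, 3, 4, 5, 6, 9, 10} — 8 elements.
No choice of 2 sets does better; here 7, 8 are left uncovered.

8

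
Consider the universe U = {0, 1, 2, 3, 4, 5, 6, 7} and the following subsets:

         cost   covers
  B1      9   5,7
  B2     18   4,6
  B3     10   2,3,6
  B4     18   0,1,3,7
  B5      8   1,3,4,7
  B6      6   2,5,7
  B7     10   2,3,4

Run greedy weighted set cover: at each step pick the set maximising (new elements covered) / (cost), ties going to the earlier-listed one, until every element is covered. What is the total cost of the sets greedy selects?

42

Pick 1: B5 adds 4 new (1, 3, 4, 7) at cost 8 (ratio 4/8).
Pick 2: B6 adds 2 new (2, 5) at cost 6 (ratio 2/6).
Pick 3: B3 adds 1 new (6) at cost 10 (ratio 1/10).
Pick 4: B4 adds 1 new (0) at cost 18 (ratio 1/18).
Greedy total cost: 8 + 6 + 10 + 18 = 42.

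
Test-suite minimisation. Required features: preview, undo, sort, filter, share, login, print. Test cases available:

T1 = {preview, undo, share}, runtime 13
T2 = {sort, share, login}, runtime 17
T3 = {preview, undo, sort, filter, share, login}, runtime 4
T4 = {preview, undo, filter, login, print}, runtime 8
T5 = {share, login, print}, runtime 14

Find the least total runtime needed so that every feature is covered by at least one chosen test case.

T3, T4 cover every feature at runtime 4 + 8 = 12.
Any cover uses at least 2 test cases; among all covering selections none totals below 12.

12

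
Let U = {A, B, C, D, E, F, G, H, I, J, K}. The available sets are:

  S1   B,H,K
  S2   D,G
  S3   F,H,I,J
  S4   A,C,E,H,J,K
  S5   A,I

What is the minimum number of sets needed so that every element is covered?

4

S1, S2, S3, S4 together cover {A, B, C, D, E, F, G, H, I, J, K} — every element.
No 3 of the 5 sets cover everything (all 10 triples fall short), so 4 is minimum.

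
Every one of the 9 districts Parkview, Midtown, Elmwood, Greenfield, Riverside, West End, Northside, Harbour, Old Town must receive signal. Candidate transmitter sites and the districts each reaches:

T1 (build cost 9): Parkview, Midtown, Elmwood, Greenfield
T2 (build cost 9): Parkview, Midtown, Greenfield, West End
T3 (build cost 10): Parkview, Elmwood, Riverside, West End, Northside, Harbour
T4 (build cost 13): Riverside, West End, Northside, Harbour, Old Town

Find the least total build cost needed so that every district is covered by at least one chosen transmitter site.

T1, T4 cover every district at build cost 9 + 13 = 22.
Any cover uses at least 2 transmitter sites; among all covering selections none totals below 22.
Greedy by coverage-per-build cost would pick T3, T1, T4 for 32 — worse than the optimum 22.

22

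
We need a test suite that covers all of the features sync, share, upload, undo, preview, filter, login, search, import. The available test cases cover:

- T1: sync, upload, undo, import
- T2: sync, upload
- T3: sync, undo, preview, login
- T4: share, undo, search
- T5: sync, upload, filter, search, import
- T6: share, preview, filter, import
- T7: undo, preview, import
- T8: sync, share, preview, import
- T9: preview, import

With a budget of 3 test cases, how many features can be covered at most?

Choosing T3, T4, T5 covers {sync, share, upload, undo, preview, filter, login, search, import} — 9 features.
That is all 9 features.

9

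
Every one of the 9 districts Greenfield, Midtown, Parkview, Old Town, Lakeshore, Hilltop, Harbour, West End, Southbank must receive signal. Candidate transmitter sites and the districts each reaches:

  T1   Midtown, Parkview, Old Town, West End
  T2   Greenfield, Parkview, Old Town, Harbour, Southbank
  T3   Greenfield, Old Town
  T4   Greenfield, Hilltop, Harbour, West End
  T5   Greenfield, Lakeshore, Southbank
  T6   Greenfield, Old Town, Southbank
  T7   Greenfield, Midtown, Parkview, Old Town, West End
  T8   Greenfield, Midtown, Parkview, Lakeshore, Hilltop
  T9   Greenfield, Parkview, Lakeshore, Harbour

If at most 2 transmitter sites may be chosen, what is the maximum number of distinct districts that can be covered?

Choosing T2, T8 covers {Greenfield, Midtown, Parkview, Old Town, Lakeshore, Hilltop, Harbour, Southbank} — 8 districts.
No choice of 2 transmitter sites does better; here West End is left uncovered.

8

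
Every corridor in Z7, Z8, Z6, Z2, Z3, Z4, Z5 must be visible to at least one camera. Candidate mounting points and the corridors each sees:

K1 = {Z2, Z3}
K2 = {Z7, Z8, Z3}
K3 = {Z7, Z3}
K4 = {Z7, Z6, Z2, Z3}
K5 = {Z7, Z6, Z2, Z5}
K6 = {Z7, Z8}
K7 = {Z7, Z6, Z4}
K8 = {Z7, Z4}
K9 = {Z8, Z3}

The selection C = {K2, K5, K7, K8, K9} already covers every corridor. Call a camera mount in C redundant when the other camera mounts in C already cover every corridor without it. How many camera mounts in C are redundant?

Drop K2: the rest still cover every corridor — redundant.
Drop K5: Z2, Z5 uncovered — not redundant.
Drop K7: the rest still cover every corridor — redundant.
Drop K8: the rest still cover every corridor — redundant.
Drop K9: the rest still cover every corridor — redundant.
4 redundant: K2, K7, K8, K9.

4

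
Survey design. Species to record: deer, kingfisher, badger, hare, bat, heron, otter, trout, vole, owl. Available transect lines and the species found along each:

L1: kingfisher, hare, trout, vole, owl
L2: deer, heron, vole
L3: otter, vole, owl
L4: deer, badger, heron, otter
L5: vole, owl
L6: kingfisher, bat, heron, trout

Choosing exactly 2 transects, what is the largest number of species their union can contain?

Choosing L1, L4 covers {deer, kingfisher, badger, hare, heron, otter, trout, vole, owl} — 9 species.
No choice of 2 transects does better; here bat is left uncovered.

9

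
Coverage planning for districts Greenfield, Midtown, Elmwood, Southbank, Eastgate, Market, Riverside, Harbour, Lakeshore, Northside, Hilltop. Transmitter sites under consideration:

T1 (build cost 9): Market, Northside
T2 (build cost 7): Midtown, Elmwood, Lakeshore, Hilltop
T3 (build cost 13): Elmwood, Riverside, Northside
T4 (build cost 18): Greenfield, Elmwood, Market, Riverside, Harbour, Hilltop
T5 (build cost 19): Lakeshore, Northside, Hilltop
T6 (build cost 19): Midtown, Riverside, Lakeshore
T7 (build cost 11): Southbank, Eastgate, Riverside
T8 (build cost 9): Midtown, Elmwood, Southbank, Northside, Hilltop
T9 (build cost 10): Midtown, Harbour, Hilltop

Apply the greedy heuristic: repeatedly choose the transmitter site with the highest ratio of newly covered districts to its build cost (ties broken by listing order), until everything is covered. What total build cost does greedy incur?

45

Pick 1: T2 adds 4 new (Midtown, Elmwood, Lakeshore, Hilltop) at build cost 7 (ratio 4/7).
Pick 2: T7 adds 3 new (Southbank, Eastgate, Riverside) at build cost 11 (ratio 3/11).
Pick 3: T1 adds 2 new (Market, Northside) at build cost 9 (ratio 2/9).
Pick 4: T4 adds 2 new (Greenfield, Harbour) at build cost 18 (ratio 2/18).
Greedy total build cost: 7 + 11 + 9 + 18 = 45.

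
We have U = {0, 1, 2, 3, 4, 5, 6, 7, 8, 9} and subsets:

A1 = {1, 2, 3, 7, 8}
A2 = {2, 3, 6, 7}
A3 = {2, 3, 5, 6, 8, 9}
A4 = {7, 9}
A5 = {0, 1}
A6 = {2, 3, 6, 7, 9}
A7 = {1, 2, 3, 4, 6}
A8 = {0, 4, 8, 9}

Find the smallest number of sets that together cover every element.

3

A1, A3, A8 together cover {0, 1, 2, 3, 4, 5, 6, 7, 8, 9} — every element.
No 2 of the 8 sets cover everything (all 28 pairs fall short), so 3 is minimum.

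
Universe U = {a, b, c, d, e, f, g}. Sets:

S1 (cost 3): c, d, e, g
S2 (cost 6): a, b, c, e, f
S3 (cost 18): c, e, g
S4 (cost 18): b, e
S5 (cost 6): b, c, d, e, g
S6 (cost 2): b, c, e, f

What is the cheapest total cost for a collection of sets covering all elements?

9

S1, S2 cover every element at cost 3 + 6 = 9.
Any cover uses at least 2 sets; among all covering selections none totals below 9.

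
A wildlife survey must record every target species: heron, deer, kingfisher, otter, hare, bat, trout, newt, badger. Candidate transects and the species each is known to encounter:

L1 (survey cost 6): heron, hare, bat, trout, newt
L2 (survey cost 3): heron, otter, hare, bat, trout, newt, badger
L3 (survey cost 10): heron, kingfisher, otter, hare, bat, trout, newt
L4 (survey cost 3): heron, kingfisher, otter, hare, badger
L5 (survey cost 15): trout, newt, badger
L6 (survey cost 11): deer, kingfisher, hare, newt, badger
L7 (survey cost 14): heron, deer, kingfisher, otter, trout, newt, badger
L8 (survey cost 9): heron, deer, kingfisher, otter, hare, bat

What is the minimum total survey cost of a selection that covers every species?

L2, L8 cover every species at survey cost 3 + 9 = 12.
Any cover uses at least 2 transects; among all covering selections none totals below 12.
Greedy by coverage-per-survey cost would pick L2, L4, L8 for 15 — worse than the optimum 12.

12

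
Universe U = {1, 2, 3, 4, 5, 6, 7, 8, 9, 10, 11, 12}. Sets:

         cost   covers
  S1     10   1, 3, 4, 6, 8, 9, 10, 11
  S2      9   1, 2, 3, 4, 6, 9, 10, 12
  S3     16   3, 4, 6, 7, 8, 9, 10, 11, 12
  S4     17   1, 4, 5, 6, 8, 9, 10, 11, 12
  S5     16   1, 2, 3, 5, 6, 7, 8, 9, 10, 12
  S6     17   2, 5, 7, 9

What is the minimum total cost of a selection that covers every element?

S1, S5 cover every element at cost 10 + 16 = 26.
Any cover uses at least 2 sets; among all covering selections none totals below 26.
Greedy by coverage-per-cost would pick S2, S1, S5 for 35 — worse than the optimum 26.

26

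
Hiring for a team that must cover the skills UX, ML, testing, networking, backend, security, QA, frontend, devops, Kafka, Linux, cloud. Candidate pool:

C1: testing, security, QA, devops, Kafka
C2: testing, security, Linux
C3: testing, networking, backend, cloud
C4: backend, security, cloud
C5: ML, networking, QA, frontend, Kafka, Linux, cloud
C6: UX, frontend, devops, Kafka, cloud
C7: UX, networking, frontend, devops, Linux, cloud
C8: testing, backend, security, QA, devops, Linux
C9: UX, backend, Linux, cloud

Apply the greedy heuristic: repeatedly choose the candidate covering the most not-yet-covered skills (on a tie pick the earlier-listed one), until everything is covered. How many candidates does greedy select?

Pick 1: C5 covers 7 new skills (ML, networking, QA, frontend, Kafka, Linux, cloud).
Pick 2: C8 covers 4 new skills (testing, backend, security, devops).
Pick 3: C6 covers 1 new skills (UX).
Greedy uses 3 candidates.

3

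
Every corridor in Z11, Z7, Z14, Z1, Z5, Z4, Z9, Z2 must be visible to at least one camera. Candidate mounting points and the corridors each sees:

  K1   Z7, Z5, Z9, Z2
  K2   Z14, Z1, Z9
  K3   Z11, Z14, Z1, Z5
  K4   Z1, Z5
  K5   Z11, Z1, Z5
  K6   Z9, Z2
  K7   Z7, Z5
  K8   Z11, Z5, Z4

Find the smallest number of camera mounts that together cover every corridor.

K1, K2, K8 together cover {Z11, Z7, Z14, Z1, Z5, Z4, Z9, Z2} — every corridor.
No 2 of the 8 camera mounts cover everything (all 28 pairs fall short), so 3 is minimum.

3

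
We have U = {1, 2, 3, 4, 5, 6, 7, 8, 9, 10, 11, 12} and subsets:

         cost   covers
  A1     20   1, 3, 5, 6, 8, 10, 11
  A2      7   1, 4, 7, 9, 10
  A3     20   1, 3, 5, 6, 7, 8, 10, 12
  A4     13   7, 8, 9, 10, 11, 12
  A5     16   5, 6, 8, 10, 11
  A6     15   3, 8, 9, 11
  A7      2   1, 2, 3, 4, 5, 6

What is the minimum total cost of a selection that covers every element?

15

A4, A7 cover every element at cost 13 + 2 = 15.
Any cover uses at least 2 sets; among all covering selections none totals below 15.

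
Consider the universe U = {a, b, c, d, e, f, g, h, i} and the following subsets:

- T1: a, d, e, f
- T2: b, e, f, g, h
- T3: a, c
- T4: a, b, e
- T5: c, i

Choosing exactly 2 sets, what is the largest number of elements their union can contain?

Choosing T1, T2 covers {a, b, d, e, f, g, h} — 7 elements.
No choice of 2 sets does better; here c, i are left uncovered.

7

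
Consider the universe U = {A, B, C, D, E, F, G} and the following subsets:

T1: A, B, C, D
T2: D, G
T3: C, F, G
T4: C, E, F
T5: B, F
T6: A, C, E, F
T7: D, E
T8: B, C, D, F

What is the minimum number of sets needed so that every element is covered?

T1, T2, T4 together cover {A, B, C, D, E, F, G} — every element.
No 2 of the 8 sets cover everything (all 28 pairs fall short), so 3 is minimum.

3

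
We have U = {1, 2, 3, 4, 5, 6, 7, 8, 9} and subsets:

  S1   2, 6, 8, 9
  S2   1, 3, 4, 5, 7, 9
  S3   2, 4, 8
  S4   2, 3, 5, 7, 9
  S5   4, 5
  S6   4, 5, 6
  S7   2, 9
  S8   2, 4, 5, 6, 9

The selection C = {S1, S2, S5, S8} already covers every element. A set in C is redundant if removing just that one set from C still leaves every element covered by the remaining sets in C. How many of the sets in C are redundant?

2

Drop S1: 8 uncovered — not redundant.
Drop S2: 1, 3, 7 uncovered — not redundant.
Drop S5: the rest still cover every element — redundant.
Drop S8: the rest still cover every element — redundant.
2 redundant: S5, S8.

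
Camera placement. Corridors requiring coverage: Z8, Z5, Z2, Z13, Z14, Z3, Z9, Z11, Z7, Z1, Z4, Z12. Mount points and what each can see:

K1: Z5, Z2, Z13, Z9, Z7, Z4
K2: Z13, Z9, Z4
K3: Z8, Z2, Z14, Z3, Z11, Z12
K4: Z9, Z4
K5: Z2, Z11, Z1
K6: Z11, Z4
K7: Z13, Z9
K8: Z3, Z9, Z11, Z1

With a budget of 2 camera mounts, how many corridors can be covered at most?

Choosing K1, K3 covers {Z8, Z5, Z2, Z13, Z14, Z3, Z9, Z11, Z7, Z4, Z12} — 11 corridors.
No choice of 2 camera mounts does better; here Z1 is left uncovered.

11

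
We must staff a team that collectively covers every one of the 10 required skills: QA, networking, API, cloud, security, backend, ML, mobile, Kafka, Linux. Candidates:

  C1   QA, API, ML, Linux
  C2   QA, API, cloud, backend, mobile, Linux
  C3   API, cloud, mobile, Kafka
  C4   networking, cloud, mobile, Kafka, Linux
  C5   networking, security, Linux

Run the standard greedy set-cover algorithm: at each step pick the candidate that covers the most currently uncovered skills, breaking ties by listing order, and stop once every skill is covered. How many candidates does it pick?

4

Pick 1: C2 covers 6 new skills (QA, API, cloud, backend, mobile, Linux).
Pick 2: C4 covers 2 new skills (networking, Kafka).
Pick 3: C1 covers 1 new skills (ML).
Pick 4: C5 covers 1 new skills (security).
Greedy uses 4 candidates.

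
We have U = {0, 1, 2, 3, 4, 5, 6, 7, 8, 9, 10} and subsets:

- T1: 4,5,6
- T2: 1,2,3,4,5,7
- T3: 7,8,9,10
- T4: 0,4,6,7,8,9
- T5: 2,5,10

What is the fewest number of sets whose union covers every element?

3

T2, T3, T4 together cover {0, 1, 2, 3, 4, 5, 6, 7, 8, 9, 10} — every element.
No 2 of the 5 sets cover everything (all 10 pairs fall short), so 3 is minimum.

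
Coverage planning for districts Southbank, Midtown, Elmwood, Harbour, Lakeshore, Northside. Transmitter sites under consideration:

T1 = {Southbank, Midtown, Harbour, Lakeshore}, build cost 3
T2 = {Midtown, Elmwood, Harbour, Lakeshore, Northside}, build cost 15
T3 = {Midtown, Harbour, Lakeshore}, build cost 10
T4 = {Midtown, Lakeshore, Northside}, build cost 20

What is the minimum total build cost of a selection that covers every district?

18

T1, T2 cover every district at build cost 3 + 15 = 18.
Any cover uses at least 2 transmitter sites; among all covering selections none totals below 18.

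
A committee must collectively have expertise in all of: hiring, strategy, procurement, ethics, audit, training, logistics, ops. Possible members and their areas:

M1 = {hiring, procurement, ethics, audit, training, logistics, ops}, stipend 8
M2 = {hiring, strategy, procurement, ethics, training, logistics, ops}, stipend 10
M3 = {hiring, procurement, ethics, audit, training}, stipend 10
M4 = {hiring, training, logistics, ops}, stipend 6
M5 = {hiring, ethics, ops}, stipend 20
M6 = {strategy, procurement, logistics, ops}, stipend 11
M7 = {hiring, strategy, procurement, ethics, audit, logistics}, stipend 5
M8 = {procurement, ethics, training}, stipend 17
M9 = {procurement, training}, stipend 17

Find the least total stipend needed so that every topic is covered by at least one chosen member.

11

M4, M7 cover every topic at stipend 6 + 5 = 11.
Any cover uses at least 2 members; among all covering selections none totals below 11.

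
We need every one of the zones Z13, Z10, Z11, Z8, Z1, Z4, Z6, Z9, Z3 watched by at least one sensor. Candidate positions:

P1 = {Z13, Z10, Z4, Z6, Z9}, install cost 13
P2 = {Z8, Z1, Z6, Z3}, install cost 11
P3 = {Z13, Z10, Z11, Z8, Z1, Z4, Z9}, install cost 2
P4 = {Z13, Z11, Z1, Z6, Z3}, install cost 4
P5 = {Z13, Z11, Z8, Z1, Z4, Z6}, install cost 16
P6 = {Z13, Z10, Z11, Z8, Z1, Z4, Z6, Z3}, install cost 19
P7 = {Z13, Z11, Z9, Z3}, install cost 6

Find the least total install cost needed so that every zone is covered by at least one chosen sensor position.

6

P3, P4 cover every zone at install cost 2 + 4 = 6.
Any cover uses at least 2 sensor positions; among all covering selections none totals below 6.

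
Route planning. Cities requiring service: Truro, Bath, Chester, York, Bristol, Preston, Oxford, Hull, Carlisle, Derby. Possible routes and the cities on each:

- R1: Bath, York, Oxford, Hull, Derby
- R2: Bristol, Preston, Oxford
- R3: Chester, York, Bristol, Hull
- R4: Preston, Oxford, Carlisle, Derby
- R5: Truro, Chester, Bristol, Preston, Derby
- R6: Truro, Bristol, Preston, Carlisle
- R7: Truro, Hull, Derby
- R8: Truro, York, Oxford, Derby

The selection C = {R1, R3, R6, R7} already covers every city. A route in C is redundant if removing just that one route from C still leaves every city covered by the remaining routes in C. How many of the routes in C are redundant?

Drop R1: Bath, Oxford uncovered — not redundant.
Drop R3: Chester uncovered — not redundant.
Drop R6: Preston, Carlisle uncovered — not redundant.
Drop R7: the rest still cover every city — redundant.
1 redundant: R7.

1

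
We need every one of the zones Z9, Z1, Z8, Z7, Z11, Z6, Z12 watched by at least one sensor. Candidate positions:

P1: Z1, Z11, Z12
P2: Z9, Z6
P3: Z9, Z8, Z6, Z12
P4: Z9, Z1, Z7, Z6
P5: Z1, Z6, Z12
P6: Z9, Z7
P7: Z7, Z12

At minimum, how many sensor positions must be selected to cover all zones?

P1, P3, P4 together cover {Z9, Z1, Z8, Z7, Z11, Z6, Z12} — every zone.
No 2 of the 7 sensor positions cover everything (all 21 pairs fall short), so 3 is minimum.

3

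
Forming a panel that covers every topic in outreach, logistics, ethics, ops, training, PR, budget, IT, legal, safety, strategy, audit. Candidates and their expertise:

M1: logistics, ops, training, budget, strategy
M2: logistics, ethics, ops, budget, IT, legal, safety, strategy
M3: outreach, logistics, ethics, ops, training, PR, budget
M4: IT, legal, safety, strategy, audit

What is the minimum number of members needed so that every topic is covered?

2

M3, M4 together cover {outreach, logistics, ethics, ops, training, PR, budget, IT, legal, safety, strategy, audit} — every topic.
No single member contains all 12 topics, so 2 is optimal.
Greedy (largest uncovered first) would take M2, M3, M4 — 3 members — but 2 suffice.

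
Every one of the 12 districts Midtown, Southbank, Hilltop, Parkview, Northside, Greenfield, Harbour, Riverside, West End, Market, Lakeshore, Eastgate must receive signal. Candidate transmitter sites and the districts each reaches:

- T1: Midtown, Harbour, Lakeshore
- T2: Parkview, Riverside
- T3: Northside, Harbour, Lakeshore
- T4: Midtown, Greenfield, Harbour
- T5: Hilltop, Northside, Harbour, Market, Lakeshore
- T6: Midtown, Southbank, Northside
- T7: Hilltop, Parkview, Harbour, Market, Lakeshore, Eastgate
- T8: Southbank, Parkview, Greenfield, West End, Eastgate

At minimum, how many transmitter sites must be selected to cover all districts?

T1, T2, T5, T8 together cover {Midtown, Southbank, Hilltop, Parkview, Northside, Greenfield, Harbour, Riverside, West End, Market, Lakeshore, Eastgate} — every district.
No 3 of the 8 transmitter sites cover everything (all 56 triples fall short), so 4 is minimum.

4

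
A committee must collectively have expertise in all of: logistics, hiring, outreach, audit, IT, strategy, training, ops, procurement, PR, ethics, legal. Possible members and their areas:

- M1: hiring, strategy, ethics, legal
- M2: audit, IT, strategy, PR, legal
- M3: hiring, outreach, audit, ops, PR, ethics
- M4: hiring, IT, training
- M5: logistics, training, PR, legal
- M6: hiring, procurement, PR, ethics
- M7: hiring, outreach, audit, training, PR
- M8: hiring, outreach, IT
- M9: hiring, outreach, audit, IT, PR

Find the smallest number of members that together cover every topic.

4

M2, M3, M5, M6 together cover {logistics, hiring, outreach, audit, IT, strategy, training, ops, procurement, PR, ethics, legal} — every topic.
No 3 of the 9 members cover everything (all 84 triples fall short), so 4 is minimum.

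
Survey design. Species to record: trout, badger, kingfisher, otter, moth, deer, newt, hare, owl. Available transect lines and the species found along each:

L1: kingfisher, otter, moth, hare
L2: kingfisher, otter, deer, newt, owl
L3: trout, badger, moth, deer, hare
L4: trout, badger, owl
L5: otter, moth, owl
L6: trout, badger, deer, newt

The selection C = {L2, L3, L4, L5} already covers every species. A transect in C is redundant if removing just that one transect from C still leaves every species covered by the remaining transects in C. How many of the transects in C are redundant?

2

Drop L2: kingfisher, newt uncovered — not redundant.
Drop L3: hare uncovered — not redundant.
Drop L4: the rest still cover every species — redundant.
Drop L5: the rest still cover every species — redundant.
2 redundant: L4, L5.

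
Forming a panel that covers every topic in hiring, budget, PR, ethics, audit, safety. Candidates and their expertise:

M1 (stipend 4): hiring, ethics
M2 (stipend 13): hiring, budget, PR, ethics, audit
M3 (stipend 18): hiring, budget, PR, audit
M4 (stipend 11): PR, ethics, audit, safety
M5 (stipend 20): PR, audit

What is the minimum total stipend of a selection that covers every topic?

M2, M4 cover every topic at stipend 13 + 11 = 24.
Any cover uses at least 2 members; among all covering selections none totals below 24.
Greedy by coverage-per-stipend would pick M1, M4, M2 for 28 — worse than the optimum 24.

24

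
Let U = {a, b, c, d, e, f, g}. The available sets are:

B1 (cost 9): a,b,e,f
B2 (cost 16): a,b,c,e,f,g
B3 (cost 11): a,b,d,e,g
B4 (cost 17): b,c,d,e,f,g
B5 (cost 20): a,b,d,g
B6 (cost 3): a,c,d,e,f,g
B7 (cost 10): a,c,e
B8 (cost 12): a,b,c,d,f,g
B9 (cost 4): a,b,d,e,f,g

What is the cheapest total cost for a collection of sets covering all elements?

B6, B9 cover every element at cost 3 + 4 = 7.
Any cover uses at least 2 sets; among all covering selections none totals below 7.

7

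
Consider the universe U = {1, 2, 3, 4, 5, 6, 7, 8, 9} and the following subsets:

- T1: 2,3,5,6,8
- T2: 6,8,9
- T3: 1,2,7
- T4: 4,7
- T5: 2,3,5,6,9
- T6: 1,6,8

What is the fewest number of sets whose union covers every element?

T4, T5, T6 together cover {1, 2, 3, 4, 5, 6, 7, 8, 9} — every element.
No 2 of the 6 sets cover everything (all 15 pairs fall short), so 3 is minimum.
Greedy (largest uncovered first) would take T1, T3, T2, T4 — 4 sets — but 3 suffice.

3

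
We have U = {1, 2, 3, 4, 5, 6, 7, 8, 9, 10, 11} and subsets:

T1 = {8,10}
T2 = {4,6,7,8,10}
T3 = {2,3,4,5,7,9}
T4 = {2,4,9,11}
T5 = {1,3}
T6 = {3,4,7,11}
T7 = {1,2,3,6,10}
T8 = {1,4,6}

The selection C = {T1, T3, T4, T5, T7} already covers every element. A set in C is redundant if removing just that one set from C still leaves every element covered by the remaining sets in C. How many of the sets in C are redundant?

Drop T1: 8 uncovered — not redundant.
Drop T3: 5, 7 uncovered — not redundant.
Drop T4: 11 uncovered — not redundant.
Drop T5: the rest still cover every element — redundant.
Drop T7: 6 uncovered — not redundant.
1 redundant: T5.

1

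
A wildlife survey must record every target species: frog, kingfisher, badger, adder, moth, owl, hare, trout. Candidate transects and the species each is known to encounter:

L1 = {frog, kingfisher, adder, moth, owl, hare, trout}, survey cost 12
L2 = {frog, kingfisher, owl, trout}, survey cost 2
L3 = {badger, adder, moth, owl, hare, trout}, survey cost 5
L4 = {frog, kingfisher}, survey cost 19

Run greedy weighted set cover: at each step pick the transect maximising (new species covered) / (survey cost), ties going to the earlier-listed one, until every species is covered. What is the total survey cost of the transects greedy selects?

7

Pick 1: L2 adds 4 new (frog, kingfisher, owl, trout) at survey cost 2 (ratio 4/2).
Pick 2: L3 adds 4 new (badger, adder, moth, hare) at survey cost 5 (ratio 4/5).
Greedy total survey cost: 2 + 5 = 7.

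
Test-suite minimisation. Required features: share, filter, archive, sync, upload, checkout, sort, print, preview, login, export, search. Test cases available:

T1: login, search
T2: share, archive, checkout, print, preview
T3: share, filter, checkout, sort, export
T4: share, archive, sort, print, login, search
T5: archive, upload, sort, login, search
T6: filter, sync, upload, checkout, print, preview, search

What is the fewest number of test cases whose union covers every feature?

3

T3, T4, T6 together cover {share, filter, archive, sync, upload, checkout, sort, print, preview, login, export, search} — every feature.
No 2 of the 6 test cases cover everything (all 15 pairs fall short), so 3 is minimum.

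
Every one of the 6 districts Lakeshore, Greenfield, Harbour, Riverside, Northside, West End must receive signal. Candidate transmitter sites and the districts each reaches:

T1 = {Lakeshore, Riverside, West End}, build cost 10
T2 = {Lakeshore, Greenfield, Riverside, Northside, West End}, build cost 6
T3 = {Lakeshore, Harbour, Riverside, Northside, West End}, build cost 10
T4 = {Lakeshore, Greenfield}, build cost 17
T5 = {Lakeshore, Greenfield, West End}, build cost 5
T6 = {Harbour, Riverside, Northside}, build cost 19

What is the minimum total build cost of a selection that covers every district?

T3, T5 cover every district at build cost 10 + 5 = 15.
Any cover uses at least 2 transmitter sites; among all covering selections none totals below 15.

15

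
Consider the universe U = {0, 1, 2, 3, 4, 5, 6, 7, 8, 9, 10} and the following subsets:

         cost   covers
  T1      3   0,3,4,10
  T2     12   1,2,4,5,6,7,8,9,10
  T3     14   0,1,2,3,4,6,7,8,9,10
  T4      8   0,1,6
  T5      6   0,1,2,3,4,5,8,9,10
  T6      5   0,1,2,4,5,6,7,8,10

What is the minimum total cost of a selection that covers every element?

11

T5, T6 cover every element at cost 6 + 5 = 11.
Any cover uses at least 2 sets; among all covering selections none totals below 11.
Greedy by coverage-per-cost would pick T6, T1, T5 for 14 — worse than the optimum 11.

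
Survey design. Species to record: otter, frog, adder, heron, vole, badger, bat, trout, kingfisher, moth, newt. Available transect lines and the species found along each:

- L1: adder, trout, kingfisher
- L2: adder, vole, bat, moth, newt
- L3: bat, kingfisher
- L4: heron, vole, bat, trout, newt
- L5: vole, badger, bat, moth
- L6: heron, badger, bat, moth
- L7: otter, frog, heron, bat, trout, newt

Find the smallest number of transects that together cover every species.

3

L1, L5, L7 together cover {otter, frog, adder, heron, vole, badger, bat, trout, kingfisher, moth, newt} — every species.
No 2 of the 7 transects cover everything (all 21 pairs fall short), so 3 is minimum.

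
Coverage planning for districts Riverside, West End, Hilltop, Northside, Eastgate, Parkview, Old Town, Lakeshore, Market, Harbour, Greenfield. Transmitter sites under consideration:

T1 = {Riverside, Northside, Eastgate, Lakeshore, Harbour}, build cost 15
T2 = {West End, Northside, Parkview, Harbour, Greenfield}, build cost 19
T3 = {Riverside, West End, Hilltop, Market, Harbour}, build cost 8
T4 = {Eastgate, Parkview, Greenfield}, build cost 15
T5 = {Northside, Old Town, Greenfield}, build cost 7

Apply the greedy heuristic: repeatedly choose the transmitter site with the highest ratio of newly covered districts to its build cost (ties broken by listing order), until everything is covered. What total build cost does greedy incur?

45

Pick 1: T3 adds 5 new (Riverside, West End, Hilltop, Market, Harbour) at build cost 8 (ratio 5/8).
Pick 2: T5 adds 3 new (Northside, Old Town, Greenfield) at build cost 7 (ratio 3/7).
Pick 3: T1 adds 2 new (Eastgate, Lakeshore) at build cost 15 (ratio 2/15).
Pick 4: T4 adds 1 new (Parkview) at build cost 15 (ratio 1/15).
Greedy total build cost: 8 + 7 + 15 + 15 = 45.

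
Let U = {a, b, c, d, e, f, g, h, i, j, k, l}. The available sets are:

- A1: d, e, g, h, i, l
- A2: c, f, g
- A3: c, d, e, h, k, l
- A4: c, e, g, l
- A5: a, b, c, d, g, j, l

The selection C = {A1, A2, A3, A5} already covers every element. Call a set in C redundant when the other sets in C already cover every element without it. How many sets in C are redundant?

Drop A1: i uncovered — not redundant.
Drop A2: f uncovered — not redundant.
Drop A3: k uncovered — not redundant.
Drop A5: a, b, j uncovered — not redundant.
None of the sets in C is redundant.

0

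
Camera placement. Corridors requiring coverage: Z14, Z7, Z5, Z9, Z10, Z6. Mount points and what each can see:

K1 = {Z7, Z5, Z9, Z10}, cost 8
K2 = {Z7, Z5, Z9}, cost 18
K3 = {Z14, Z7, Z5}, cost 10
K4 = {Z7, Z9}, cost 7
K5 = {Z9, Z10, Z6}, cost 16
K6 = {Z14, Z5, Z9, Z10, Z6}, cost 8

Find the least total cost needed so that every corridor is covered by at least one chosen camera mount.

K4, K6 cover every corridor at cost 7 + 8 = 15.
Any cover uses at least 2 camera mounts; among all covering selections none totals below 15.

15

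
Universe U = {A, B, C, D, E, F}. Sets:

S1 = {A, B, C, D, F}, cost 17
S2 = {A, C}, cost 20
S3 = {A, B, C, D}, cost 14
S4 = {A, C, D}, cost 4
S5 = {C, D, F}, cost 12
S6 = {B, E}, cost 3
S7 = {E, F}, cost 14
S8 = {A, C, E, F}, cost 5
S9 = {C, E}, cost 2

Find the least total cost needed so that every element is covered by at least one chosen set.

S4, S6, S8 cover every element at cost 4 + 3 + 5 = 12.
Any cover uses at least 2 sets; among all covering selections none totals below 12.
Greedy by coverage-per-cost would pick S9, S4, S6, S8 for 14 — worse than the optimum 12.

12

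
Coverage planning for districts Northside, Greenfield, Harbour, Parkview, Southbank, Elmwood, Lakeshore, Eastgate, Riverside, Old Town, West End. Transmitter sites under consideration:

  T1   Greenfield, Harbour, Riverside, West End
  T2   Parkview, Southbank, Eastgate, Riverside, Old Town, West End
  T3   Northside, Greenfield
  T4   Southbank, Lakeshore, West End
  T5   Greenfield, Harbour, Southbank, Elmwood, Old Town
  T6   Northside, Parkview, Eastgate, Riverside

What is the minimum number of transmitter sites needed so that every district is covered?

3

T4, T5, T6 together cover {Northside, Greenfield, Harbour, Parkview, Southbank, Elmwood, Lakeshore, Eastgate, Riverside, Old Town, West End} — every district.
No 2 of the 6 transmitter sites cover everything (all 15 pairs fall short), so 3 is minimum.
Greedy (largest uncovered first) would take T2, T5, T3, T4 — 4 transmitter sites — but 3 suffice.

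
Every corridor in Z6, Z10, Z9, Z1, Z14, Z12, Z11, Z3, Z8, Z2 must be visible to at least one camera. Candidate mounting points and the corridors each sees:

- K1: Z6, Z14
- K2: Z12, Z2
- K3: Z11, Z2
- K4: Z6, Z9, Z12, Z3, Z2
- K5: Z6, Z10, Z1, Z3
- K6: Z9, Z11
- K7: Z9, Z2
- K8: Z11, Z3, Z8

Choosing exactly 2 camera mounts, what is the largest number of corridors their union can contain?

7

Choosing K4, K5 covers {Z6, Z10, Z9, Z1, Z12, Z3, Z2} — 7 corridors.
No choice of 2 camera mounts does better; here Z14, Z11, Z8 are left uncovered.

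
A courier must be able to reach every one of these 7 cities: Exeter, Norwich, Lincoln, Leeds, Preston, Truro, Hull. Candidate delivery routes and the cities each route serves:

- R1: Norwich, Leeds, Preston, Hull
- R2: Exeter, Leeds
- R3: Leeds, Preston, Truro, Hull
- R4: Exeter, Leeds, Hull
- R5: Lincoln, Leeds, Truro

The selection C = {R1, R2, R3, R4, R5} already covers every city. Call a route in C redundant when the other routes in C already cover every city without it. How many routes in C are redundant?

Drop R1: Norwich uncovered — not redundant.
Drop R2: the rest still cover every city — redundant.
Drop R3: the rest still cover every city — redundant.
Drop R4: the rest still cover every city — redundant.
Drop R5: Lincoln uncovered — not redundant.
3 redundant: R2, R3, R4.

3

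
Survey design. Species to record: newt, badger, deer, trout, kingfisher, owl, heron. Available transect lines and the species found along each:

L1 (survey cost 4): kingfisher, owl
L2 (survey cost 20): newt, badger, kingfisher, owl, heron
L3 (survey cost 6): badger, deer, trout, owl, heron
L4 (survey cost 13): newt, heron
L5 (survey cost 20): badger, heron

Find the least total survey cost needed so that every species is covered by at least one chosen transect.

23

L1, L3, L4 cover every species at survey cost 4 + 6 + 13 = 23.
Any cover uses at least 2 transects; among all covering selections none totals below 23.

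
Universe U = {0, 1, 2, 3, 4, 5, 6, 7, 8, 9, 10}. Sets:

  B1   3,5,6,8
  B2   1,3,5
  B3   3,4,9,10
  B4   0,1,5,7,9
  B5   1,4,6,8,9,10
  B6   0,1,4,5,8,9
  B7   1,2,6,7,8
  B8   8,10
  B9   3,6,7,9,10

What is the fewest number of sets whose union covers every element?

B3, B4, B7 together cover {0, 1, 2, 3, 4, 5, 6, 7, 8, 9, 10} — every element.
No 2 of the 9 sets cover everything (all 36 pairs fall short), so 3 is minimum.
Greedy (largest uncovered first) would take B5, B4, B1, B7 — 4 sets — but 3 suffice.

3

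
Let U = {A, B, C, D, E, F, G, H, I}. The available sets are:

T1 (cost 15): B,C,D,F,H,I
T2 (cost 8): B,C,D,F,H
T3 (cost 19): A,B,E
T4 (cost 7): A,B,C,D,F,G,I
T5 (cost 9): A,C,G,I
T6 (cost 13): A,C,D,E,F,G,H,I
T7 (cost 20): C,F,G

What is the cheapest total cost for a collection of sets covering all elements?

T4, T6 cover every element at cost 7 + 13 = 20.
Any cover uses at least 2 sets; among all covering selections none totals below 20.

20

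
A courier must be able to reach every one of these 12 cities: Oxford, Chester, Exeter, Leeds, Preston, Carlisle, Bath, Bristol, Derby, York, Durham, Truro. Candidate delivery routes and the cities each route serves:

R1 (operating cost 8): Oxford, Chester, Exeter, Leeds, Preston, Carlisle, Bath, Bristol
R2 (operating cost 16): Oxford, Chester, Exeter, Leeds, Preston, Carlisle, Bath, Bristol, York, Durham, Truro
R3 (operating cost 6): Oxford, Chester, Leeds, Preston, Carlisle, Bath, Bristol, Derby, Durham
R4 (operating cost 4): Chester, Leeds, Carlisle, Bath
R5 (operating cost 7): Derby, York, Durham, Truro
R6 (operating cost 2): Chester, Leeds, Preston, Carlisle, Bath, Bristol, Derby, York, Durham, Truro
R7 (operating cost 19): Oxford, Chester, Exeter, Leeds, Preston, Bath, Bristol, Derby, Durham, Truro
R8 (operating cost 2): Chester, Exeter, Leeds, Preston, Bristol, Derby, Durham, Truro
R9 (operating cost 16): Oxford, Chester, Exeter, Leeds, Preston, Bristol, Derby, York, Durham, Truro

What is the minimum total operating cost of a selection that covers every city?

10

R1, R6 cover every city at operating cost 8 + 2 = 10.
Any cover uses at least 2 routes; among all covering selections none totals below 10.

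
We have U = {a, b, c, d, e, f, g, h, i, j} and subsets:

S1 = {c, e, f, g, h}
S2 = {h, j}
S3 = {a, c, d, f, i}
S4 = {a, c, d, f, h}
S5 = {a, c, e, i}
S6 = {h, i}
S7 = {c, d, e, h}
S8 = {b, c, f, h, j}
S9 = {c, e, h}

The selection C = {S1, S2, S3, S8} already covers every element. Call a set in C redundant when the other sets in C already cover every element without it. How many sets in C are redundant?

1

Drop S1: e, g uncovered — not redundant.
Drop S2: the rest still cover every element — redundant.
Drop S3: a, d, i uncovered — not redundant.
Drop S8: b uncovered — not redundant.
1 redundant: S2.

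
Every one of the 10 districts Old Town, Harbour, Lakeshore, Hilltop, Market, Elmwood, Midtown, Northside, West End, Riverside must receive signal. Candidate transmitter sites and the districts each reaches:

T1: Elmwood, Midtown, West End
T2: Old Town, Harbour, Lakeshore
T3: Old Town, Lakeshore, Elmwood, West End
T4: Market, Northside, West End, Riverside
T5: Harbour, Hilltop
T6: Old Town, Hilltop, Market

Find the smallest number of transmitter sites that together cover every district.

T1, T2, T4, T5 together cover {Old Town, Harbour, Lakeshore, Hilltop, Market, Elmwood, Midtown, Northside, West End, Riverside} — every district.
No 3 of the 6 transmitter sites cover everything (all 20 triples fall short), so 4 is minimum.

4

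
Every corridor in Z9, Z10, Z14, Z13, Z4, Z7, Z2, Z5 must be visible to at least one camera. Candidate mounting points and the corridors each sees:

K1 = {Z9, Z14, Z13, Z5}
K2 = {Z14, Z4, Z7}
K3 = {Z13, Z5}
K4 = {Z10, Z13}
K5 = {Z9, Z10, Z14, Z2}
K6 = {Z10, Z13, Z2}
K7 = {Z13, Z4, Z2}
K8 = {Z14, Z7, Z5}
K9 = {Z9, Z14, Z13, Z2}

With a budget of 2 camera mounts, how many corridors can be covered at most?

6

Choosing K1, K2 covers {Z9, Z14, Z13, Z4, Z7, Z5} — 6 corridors.
No choice of 2 camera mounts does better; here Z10, Z2 are left uncovered.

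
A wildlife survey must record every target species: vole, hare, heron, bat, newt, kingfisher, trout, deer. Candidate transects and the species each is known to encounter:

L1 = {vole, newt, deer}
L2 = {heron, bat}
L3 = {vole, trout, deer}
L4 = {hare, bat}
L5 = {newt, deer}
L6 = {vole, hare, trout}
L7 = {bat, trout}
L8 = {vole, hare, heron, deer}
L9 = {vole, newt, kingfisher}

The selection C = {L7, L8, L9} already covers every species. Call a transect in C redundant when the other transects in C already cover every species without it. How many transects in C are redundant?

0

Drop L7: bat, trout uncovered — not redundant.
Drop L8: hare, heron, deer uncovered — not redundant.
Drop L9: newt, kingfisher uncovered — not redundant.
None of the transects in C is redundant.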